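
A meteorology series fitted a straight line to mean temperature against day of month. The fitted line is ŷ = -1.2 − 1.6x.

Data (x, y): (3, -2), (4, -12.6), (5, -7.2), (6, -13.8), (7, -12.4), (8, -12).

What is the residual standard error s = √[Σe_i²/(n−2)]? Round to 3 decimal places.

s = 3.808

x=3: ŷ = -1.2 − 1.6·3 = -6; e = -2 − (-6) = 4
x=4: ŷ = -1.2 − 1.6·4 = -7.6; e = -12.6 − (-7.6) = -5
x=5: ŷ = -1.2 − 1.6·5 = -9.2; e = -7.2 − (-9.2) = 2
x=6: ŷ = -1.2 − 1.6·6 = -10.8; e = -13.8 − (-10.8) = -3
x=7: ŷ = -1.2 − 1.6·7 = -12.4; e = -12.4 − (-12.4) = 0
x=8: ŷ = -1.2 − 1.6·8 = -14; e = -12 − (-14) = 2
SSE = 16 + 25 + 4 + 9 + 0 + 4 = 58
s = √(58/4) = √14.5 ≈ 3.808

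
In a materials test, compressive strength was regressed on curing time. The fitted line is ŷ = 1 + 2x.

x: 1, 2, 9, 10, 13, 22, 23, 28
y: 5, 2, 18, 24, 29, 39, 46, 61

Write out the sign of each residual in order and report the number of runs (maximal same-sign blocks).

x=1: ŷ = 1 + 2·1 = 3; e = 5 − 3 = 2
x=2: ŷ = 1 + 2·2 = 5; e = 2 − 5 = -3
x=9: ŷ = 1 + 2·9 = 19; e = 18 − 19 = -1
x=10: ŷ = 1 + 2·10 = 21; e = 24 − 21 = 3
x=13: ŷ = 1 + 2·13 = 27; e = 29 − 27 = 2
x=22: ŷ = 1 + 2·22 = 45; e = 39 − 45 = -6
x=23: ŷ = 1 + 2·23 = 47; e = 46 − 47 = -1
x=28: ŷ = 1 + 2·28 = 57; e = 61 − 57 = 4
Signs: + − − + + − − +
Runs: +×1, −×2, +×2, −×2, +×1 → 5

5 runs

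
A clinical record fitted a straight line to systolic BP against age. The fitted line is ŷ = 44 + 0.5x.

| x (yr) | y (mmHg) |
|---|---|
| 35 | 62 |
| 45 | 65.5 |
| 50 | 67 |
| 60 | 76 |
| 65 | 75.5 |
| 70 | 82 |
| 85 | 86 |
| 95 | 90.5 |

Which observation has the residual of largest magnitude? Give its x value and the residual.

x=35: ŷ = 44 + 0.5·35 = 61.5; r = 62 − 61.5 = 0.5
x=45: ŷ = 44 + 0.5·45 = 66.5; r = 65.5 − 66.5 = -1
x=50: ŷ = 44 + 0.5·50 = 69; r = 67 − 69 = -2
x=60: ŷ = 44 + 0.5·60 = 74; r = 76 − 74 = 2
x=65: ŷ = 44 + 0.5·65 = 76.5; r = 75.5 − 76.5 = -1
x=70: ŷ = 44 + 0.5·70 = 79; r = 82 − 79 = 3
x=85: ŷ = 44 + 0.5·85 = 86.5; r = 86 − 86.5 = -0.5
x=95: ŷ = 44 + 0.5·95 = 91.5; r = 90.5 − 91.5 = -1
Largest |r| is 3 at x = 70, residual 3.

x = 70, r = 3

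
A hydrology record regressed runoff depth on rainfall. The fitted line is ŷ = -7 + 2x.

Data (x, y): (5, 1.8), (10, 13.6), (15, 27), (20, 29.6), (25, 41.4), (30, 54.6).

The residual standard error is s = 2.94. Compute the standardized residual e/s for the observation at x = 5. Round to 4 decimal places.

ŷ = -7 + 2·5 = 3
e = 1.8 − 3 = -1.2
e/s = -1.2 / 2.94 = -0.4082

-0.4082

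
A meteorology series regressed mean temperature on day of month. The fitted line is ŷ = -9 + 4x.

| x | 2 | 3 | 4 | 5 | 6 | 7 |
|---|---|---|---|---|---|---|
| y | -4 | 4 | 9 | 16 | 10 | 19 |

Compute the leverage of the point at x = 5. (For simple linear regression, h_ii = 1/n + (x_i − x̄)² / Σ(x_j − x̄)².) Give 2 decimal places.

h = 0.18

x̄ = (2 + 3 + 4 + 5 + 6 + 7)/6 = 4.5
Σ(x − x̄)² = 6.25 + 2.25 + 0.25 + 0.25 + 2.25 + 6.25 = 17.5
h = 1/6 + (0.5)²/17.5 = 0.166667 + 0.0142857 = 0.18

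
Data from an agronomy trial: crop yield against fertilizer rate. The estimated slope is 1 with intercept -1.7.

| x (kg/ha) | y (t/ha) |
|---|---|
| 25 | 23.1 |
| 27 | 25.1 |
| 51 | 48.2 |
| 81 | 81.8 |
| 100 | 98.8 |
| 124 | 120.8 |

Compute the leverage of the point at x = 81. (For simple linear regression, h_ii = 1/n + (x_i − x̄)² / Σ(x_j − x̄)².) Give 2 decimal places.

h = 0.19

x̄ = (25 + 27 + 51 + 81 + 100 + 124)/6 = 68
Σ(x − x̄)² = 1849 + 1681 + 289 + 169 + 1024 + 3136 = 8148
h = 1/6 + (13)²/8148 = 0.166667 + 0.0207413 = 0.19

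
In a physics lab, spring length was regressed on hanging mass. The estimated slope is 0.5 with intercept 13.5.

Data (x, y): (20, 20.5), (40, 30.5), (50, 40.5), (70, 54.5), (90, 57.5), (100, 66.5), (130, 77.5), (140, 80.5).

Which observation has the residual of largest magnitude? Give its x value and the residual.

x=20: ŷ = 13.5 + 0.5·20 = 23.5; r = 20.5 − 23.5 = -3
x=40: ŷ = 13.5 + 0.5·40 = 33.5; r = 30.5 − 33.5 = -3
x=50: ŷ = 13.5 + 0.5·50 = 38.5; r = 40.5 − 38.5 = 2
x=70: ŷ = 13.5 + 0.5·70 = 48.5; r = 54.5 − 48.5 = 6
x=90: ŷ = 13.5 + 0.5·90 = 58.5; r = 57.5 − 58.5 = -1
x=100: ŷ = 13.5 + 0.5·100 = 63.5; r = 66.5 − 63.5 = 3
x=130: ŷ = 13.5 + 0.5·130 = 78.5; r = 77.5 − 78.5 = -1
x=140: ŷ = 13.5 + 0.5·140 = 83.5; r = 80.5 − 83.5 = -3
Largest |r| is 6 at x = 70, residual 6.

x = 70, r = 6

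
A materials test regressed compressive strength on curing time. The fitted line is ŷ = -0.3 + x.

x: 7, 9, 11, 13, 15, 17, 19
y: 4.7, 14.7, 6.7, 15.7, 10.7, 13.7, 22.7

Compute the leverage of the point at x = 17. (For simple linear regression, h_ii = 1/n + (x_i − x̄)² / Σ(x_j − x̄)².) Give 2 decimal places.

h = 0.29

x̄ = (7 + 9 + 11 + 13 + 15 + 17 + 19)/7 = 13
Σ(x − x̄)² = 36 + 16 + 4 + 0 + 4 + 16 + 36 = 112
h = 1/7 + (4)²/112 = 0.142857 + 0.142857 = 0.29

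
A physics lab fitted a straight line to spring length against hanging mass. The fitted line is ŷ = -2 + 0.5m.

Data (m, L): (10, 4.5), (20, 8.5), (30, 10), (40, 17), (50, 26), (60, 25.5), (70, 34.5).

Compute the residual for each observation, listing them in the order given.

1.5, 0.5, -3, -1, 3, -2.5, 1.5

m=10: ŷ = -2 + 0.5·10 = 3; e = 4.5 − 3 = 1.5
m=20: ŷ = -2 + 0.5·20 = 8; e = 8.5 − 8 = 0.5
m=30: ŷ = -2 + 0.5·30 = 13; e = 10 − 13 = -3
m=40: ŷ = -2 + 0.5·40 = 18; e = 17 − 18 = -1
m=50: ŷ = -2 + 0.5·50 = 23; e = 26 − 23 = 3
m=60: ŷ = -2 + 0.5·60 = 28; e = 25.5 − 28 = -2.5
m=70: ŷ = -2 + 0.5·70 = 33; e = 34.5 − 33 = 1.5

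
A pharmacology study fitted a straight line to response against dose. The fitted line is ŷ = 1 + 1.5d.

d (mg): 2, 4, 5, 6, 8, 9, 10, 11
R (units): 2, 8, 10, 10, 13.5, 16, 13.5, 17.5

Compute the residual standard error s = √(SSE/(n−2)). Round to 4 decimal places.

d=2: ŷ = 1 + 1.5·2 = 4; e = 2 − 4 = -2
d=4: ŷ = 1 + 1.5·4 = 7; e = 8 − 7 = 1
d=5: ŷ = 1 + 1.5·5 = 8.5; e = 10 − 8.5 = 1.5
d=6: ŷ = 1 + 1.5·6 = 10; e = 10 − 10 = 0
d=8: ŷ = 1 + 1.5·8 = 13; e = 13.5 − 13 = 0.5
d=9: ŷ = 1 + 1.5·9 = 14.5; e = 16 − 14.5 = 1.5
d=10: ŷ = 1 + 1.5·10 = 16; e = 13.5 − 16 = -2.5
d=11: ŷ = 1 + 1.5·11 = 17.5; e = 17.5 − 17.5 = 0
SSE = 4 + 1 + 2.25 + 0 + 0.25 + 2.25 + 6.25 + 0 = 16
s = √(16/6) = √2.66667 ≈ 1.6330

s = 1.6330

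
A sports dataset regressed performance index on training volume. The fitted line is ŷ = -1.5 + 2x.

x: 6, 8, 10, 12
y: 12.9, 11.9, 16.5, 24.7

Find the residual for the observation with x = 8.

ŷ = -1.5 + 2·8 = 14.5
e = 11.9 − 14.5 = -2.6

e = -2.6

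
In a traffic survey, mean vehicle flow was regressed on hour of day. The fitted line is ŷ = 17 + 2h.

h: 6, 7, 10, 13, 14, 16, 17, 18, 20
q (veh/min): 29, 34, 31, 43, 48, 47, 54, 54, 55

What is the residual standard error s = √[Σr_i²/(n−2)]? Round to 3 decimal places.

h=6: ŷ = 17 + 2·6 = 29; r = 29 − 29 = 0
h=7: ŷ = 17 + 2·7 = 31; r = 34 − 31 = 3
h=10: ŷ = 17 + 2·10 = 37; r = 31 − 37 = -6
h=13: ŷ = 17 + 2·13 = 43; r = 43 − 43 = 0
h=14: ŷ = 17 + 2·14 = 45; r = 48 − 45 = 3
h=16: ŷ = 17 + 2·16 = 49; r = 47 − 49 = -2
h=17: ŷ = 17 + 2·17 = 51; r = 54 − 51 = 3
h=18: ŷ = 17 + 2·18 = 53; r = 54 − 53 = 1
h=20: ŷ = 17 + 2·20 = 57; r = 55 − 57 = -2
SSE = 0 + 9 + 36 + 0 + 9 + 4 + 9 + 1 + 4 = 72
s = √(72/7) = √10.2857 ≈ 3.207

s = 3.207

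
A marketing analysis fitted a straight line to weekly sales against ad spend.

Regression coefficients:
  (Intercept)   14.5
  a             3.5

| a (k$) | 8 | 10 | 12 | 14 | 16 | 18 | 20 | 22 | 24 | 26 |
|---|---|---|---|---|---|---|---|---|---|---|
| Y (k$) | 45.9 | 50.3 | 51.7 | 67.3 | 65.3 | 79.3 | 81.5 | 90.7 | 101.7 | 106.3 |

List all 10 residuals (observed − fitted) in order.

3.4, 0.8, -4.8, 3.8, -5.2, 1.8, -3, -0.8, 3.2, 0.8

a=8: ŷ = 14.5 + 3.5·8 = 42.5; r = 45.9 − 42.5 = 3.4
a=10: ŷ = 14.5 + 3.5·10 = 49.5; r = 50.3 − 49.5 = 0.8
a=12: ŷ = 14.5 + 3.5·12 = 56.5; r = 51.7 − 56.5 = -4.8
a=14: ŷ = 14.5 + 3.5·14 = 63.5; r = 67.3 − 63.5 = 3.8
a=16: ŷ = 14.5 + 3.5·16 = 70.5; r = 65.3 − 70.5 = -5.2
a=18: ŷ = 14.5 + 3.5·18 = 77.5; r = 79.3 − 77.5 = 1.8
a=20: ŷ = 14.5 + 3.5·20 = 84.5; r = 81.5 − 84.5 = -3
a=22: ŷ = 14.5 + 3.5·22 = 91.5; r = 90.7 − 91.5 = -0.8
a=24: ŷ = 14.5 + 3.5·24 = 98.5; r = 101.7 − 98.5 = 3.2
a=26: ŷ = 14.5 + 3.5·26 = 105.5; r = 106.3 − 105.5 = 0.8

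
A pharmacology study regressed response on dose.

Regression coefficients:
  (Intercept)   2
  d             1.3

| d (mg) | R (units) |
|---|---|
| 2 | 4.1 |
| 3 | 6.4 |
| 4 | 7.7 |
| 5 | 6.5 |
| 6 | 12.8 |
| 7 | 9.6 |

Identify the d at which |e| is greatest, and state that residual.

d = 6, e = 3

d=2: R̂ = 2 + 1.3·2 = 4.6; e = 4.1 − 4.6 = -0.5
d=3: R̂ = 2 + 1.3·3 = 5.9; e = 6.4 − 5.9 = 0.5
d=4: R̂ = 2 + 1.3·4 = 7.2; e = 7.7 − 7.2 = 0.5
d=5: R̂ = 2 + 1.3·5 = 8.5; e = 6.5 − 8.5 = -2
d=6: R̂ = 2 + 1.3·6 = 9.8; e = 12.8 − 9.8 = 3
d=7: R̂ = 2 + 1.3·7 = 11.1; e = 9.6 − 11.1 = -1.5
Largest |e| is 3 at d = 6, residual 3.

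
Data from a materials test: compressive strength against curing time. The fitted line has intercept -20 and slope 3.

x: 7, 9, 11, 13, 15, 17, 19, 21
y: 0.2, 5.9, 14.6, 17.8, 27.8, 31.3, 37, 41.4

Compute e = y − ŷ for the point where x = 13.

e = -1.2

ŷ = -20 + 3·13 = 19
e = 17.8 − 19 = -1.2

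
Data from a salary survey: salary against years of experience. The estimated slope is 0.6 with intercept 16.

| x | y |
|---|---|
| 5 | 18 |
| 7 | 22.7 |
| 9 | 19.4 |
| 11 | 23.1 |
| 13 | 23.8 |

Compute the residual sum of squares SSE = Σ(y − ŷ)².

SSE = 11.5

x=5: ŷ = 16 + 0.6·5 = 19; r = 18 − 19 = -1
x=7: ŷ = 16 + 0.6·7 = 20.2; r = 22.7 − 20.2 = 2.5
x=9: ŷ = 16 + 0.6·9 = 21.4; r = 19.4 − 21.4 = -2
x=11: ŷ = 16 + 0.6·11 = 22.6; r = 23.1 − 22.6 = 0.5
x=13: ŷ = 16 + 0.6·13 = 23.8; r = 23.8 − 23.8 = 0
SSE = 1 + 6.25 + 4 + 0.25 + 0 = 11.5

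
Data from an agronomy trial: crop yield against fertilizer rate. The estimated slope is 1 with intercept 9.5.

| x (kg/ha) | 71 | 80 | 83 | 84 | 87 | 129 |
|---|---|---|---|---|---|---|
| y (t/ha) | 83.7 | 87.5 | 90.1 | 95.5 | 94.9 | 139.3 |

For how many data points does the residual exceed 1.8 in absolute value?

4

x=71: ŷ = 9.5 + 71 = 80.5; r = 83.7 − 80.5 = 3.2
x=80: ŷ = 9.5 + 80 = 89.5; r = 87.5 − 89.5 = -2
x=83: ŷ = 9.5 + 83 = 92.5; r = 90.1 − 92.5 = -2.4
x=84: ŷ = 9.5 + 84 = 93.5; r = 95.5 − 93.5 = 2
x=87: ŷ = 9.5 + 87 = 96.5; r = 94.9 − 96.5 = -1.6
x=129: ŷ = 9.5 + 129 = 138.5; r = 139.3 − 138.5 = 0.8
|r| > 1.8: x=71 (|r|=3.2), x=80 (|r|=2), x=83 (|r|=2.4), x=84 (|r|=2) → 4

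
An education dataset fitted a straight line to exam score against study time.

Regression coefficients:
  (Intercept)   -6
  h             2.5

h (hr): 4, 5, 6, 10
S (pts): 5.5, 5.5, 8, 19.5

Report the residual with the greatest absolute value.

r = 1.5

h=4: ŷ = -6 + 2.5·4 = 4; r = 5.5 − 4 = 1.5
h=5: ŷ = -6 + 2.5·5 = 6.5; r = 5.5 − 6.5 = -1
h=6: ŷ = -6 + 2.5·6 = 9; r = 8 − 9 = -1
h=10: ŷ = -6 + 2.5·10 = 19; r = 19.5 − 19 = 0.5
Largest |r| is 1.5 at h = 4, residual 1.5.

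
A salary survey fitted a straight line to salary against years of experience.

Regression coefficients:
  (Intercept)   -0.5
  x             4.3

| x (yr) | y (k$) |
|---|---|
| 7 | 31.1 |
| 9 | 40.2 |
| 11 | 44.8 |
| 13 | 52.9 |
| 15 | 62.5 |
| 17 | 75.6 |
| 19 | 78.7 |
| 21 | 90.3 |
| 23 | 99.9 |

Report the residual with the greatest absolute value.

x=7: ŷ = -0.5 + 4.3·7 = 29.6; e = 31.1 − 29.6 = 1.5
x=9: ŷ = -0.5 + 4.3·9 = 38.2; e = 40.2 − 38.2 = 2
x=11: ŷ = -0.5 + 4.3·11 = 46.8; e = 44.8 − 46.8 = -2
x=13: ŷ = -0.5 + 4.3·13 = 55.4; e = 52.9 − 55.4 = -2.5
x=15: ŷ = -0.5 + 4.3·15 = 64; e = 62.5 − 64 = -1.5
x=17: ŷ = -0.5 + 4.3·17 = 72.6; e = 75.6 − 72.6 = 3
x=19: ŷ = -0.5 + 4.3·19 = 81.2; e = 78.7 − 81.2 = -2.5
x=21: ŷ = -0.5 + 4.3·21 = 89.8; e = 90.3 − 89.8 = 0.5
x=23: ŷ = -0.5 + 4.3·23 = 98.4; e = 99.9 − 98.4 = 1.5
Largest |e| is 3 at x = 17, residual 3.

e = 3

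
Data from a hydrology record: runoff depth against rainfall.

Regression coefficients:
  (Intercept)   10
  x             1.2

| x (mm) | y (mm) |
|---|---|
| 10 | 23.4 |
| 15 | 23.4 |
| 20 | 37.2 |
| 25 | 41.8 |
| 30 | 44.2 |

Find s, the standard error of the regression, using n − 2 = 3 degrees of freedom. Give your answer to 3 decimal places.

x=10: ŷ = 10 + 1.2·10 = 22; r = 23.4 − 22 = 1.4
x=15: ŷ = 10 + 1.2·15 = 28; r = 23.4 − 28 = -4.6
x=20: ŷ = 10 + 1.2·20 = 34; r = 37.2 − 34 = 3.2
x=25: ŷ = 10 + 1.2·25 = 40; r = 41.8 − 40 = 1.8
x=30: ŷ = 10 + 1.2·30 = 46; r = 44.2 − 46 = -1.8
SSE = 1.96 + 21.16 + 10.24 + 3.24 + 3.24 = 39.84
s = √(39.84/3) = √13.28 ≈ 3.644

s = 3.644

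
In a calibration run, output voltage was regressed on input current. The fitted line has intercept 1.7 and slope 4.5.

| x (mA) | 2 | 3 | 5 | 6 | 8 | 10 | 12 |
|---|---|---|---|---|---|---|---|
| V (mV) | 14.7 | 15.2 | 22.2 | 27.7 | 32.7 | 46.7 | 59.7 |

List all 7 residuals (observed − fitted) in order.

4, 0, -2, -1, -5, 0, 4

x=2: V̂ = 1.7 + 4.5·2 = 10.7; r = 14.7 − 10.7 = 4
x=3: V̂ = 1.7 + 4.5·3 = 15.2; r = 15.2 − 15.2 = 0
x=5: V̂ = 1.7 + 4.5·5 = 24.2; r = 22.2 − 24.2 = -2
x=6: V̂ = 1.7 + 4.5·6 = 28.7; r = 27.7 − 28.7 = -1
x=8: V̂ = 1.7 + 4.5·8 = 37.7; r = 32.7 − 37.7 = -5
x=10: V̂ = 1.7 + 4.5·10 = 46.7; r = 46.7 − 46.7 = 0
x=12: V̂ = 1.7 + 4.5·12 = 55.7; r = 59.7 − 55.7 = 4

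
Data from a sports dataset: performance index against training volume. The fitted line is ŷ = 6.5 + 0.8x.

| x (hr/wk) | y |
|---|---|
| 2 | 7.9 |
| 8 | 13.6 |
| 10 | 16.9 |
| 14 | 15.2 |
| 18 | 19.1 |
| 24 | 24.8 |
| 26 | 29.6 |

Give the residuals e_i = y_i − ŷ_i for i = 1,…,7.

-0.2, 0.7, 2.4, -2.5, -1.8, -0.9, 2.3

x=2: ŷ = 6.5 + 0.8·2 = 8.1; e = 7.9 − 8.1 = -0.2
x=8: ŷ = 6.5 + 0.8·8 = 12.9; e = 13.6 − 12.9 = 0.7
x=10: ŷ = 6.5 + 0.8·10 = 14.5; e = 16.9 − 14.5 = 2.4
x=14: ŷ = 6.5 + 0.8·14 = 17.7; e = 15.2 − 17.7 = -2.5
x=18: ŷ = 6.5 + 0.8·18 = 20.9; e = 19.1 − 20.9 = -1.8
x=24: ŷ = 6.5 + 0.8·24 = 25.7; e = 24.8 − 25.7 = -0.9
x=26: ŷ = 6.5 + 0.8·26 = 27.3; e = 29.6 − 27.3 = 2.3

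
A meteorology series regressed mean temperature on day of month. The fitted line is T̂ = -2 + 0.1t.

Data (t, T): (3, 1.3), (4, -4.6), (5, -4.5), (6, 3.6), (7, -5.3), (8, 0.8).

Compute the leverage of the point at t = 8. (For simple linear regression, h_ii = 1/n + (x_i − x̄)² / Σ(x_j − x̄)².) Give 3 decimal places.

t̄ = (3 + 4 + 5 + 6 + 7 + 8)/6 = 5.5
Σ(t − t̄)² = 6.25 + 2.25 + 0.25 + 0.25 + 2.25 + 6.25 = 17.5
h = 1/6 + (2.5)²/17.5 = 0.166667 + 0.357143 = 0.524

h = 0.524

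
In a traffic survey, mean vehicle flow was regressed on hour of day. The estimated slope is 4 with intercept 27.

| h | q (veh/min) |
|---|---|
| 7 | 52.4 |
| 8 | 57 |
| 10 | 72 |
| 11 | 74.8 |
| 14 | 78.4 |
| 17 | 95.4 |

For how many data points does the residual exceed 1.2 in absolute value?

5

h=7: q̂ = 27 + 4·7 = 55; r = 52.4 − 55 = -2.6
h=8: q̂ = 27 + 4·8 = 59; r = 57 − 59 = -2
h=10: q̂ = 27 + 4·10 = 67; r = 72 − 67 = 5
h=11: q̂ = 27 + 4·11 = 71; r = 74.8 − 71 = 3.8
h=14: q̂ = 27 + 4·14 = 83; r = 78.4 − 83 = -4.6
h=17: q̂ = 27 + 4·17 = 95; r = 95.4 − 95 = 0.4
|r| > 1.2: h=7 (|r|=2.6), h=8 (|r|=2), h=10 (|r|=5), h=11 (|r|=3.8), h=14 (|r|=4.6) → 5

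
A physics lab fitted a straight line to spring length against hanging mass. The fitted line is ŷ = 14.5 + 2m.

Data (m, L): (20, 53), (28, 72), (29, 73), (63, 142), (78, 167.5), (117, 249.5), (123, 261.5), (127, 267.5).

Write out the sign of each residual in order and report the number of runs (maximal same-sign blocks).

m=20: ŷ = 14.5 + 2·20 = 54.5; e = 53 − 54.5 = -1.5
m=28: ŷ = 14.5 + 2·28 = 70.5; e = 72 − 70.5 = 1.5
m=29: ŷ = 14.5 + 2·29 = 72.5; e = 73 − 72.5 = 0.5
m=63: ŷ = 14.5 + 2·63 = 140.5; e = 142 − 140.5 = 1.5
m=78: ŷ = 14.5 + 2·78 = 170.5; e = 167.5 − 170.5 = -3
m=117: ŷ = 14.5 + 2·117 = 248.5; e = 249.5 − 248.5 = 1
m=123: ŷ = 14.5 + 2·123 = 260.5; e = 261.5 − 260.5 = 1
m=127: ŷ = 14.5 + 2·127 = 268.5; e = 267.5 − 268.5 = -1
Signs: − + + + − + + −
Runs: −×1, +×3, −×1, +×2, −×1 → 5

5 runs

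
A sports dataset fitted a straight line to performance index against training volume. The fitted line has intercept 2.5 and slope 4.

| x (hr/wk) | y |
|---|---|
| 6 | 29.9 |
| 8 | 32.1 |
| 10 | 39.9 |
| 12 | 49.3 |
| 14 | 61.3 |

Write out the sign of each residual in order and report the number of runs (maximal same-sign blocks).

3 runs

x=6: ŷ = 2.5 + 4·6 = 26.5; e = 29.9 − 26.5 = 3.4
x=8: ŷ = 2.5 + 4·8 = 34.5; e = 32.1 − 34.5 = -2.4
x=10: ŷ = 2.5 + 4·10 = 42.5; e = 39.9 − 42.5 = -2.6
x=12: ŷ = 2.5 + 4·12 = 50.5; e = 49.3 − 50.5 = -1.2
x=14: ŷ = 2.5 + 4·14 = 58.5; e = 61.3 − 58.5 = 2.8
Signs: + − − − +
Runs: +×1, −×3, +×1 → 3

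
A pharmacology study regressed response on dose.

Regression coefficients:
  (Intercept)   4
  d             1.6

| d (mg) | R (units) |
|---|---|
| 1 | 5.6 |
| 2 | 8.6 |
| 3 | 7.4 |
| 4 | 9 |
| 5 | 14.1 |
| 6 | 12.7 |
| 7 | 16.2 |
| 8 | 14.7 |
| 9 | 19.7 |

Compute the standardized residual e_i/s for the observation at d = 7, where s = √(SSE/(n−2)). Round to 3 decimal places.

0.620

d=1: ŷ = 4 + 1.6·1 = 5.6; e = 5.6 − 5.6 = 0
d=2: ŷ = 4 + 1.6·2 = 7.2; e = 8.6 − 7.2 = 1.4
d=3: ŷ = 4 + 1.6·3 = 8.8; e = 7.4 − 8.8 = -1.4
d=4: ŷ = 4 + 1.6·4 = 10.4; e = 9 − 10.4 = -1.4
d=5: ŷ = 4 + 1.6·5 = 12; e = 14.1 − 12 = 2.1
d=6: ŷ = 4 + 1.6·6 = 13.6; e = 12.7 − 13.6 = -0.9
d=7: ŷ = 4 + 1.6·7 = 15.2; e = 16.2 − 15.2 = 1
d=8: ŷ = 4 + 1.6·8 = 16.8; e = 14.7 − 16.8 = -2.1
d=9: ŷ = 4 + 1.6·9 = 18.4; e = 19.7 − 18.4 = 1.3
SSE = 0 + 1.96 + 1.96 + 1.96 + 4.41 + 0.81 + 1 + 4.41 + 1.69 = 18.2
s = √(18.2/7) = 1.61245
e/s = 1 / 1.61245 = 0.620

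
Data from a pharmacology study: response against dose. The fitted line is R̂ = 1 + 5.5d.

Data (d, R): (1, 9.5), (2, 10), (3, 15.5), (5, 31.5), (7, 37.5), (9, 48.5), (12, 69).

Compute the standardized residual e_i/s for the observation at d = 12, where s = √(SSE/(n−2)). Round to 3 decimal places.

d=1: R̂ = 1 + 5.5·1 = 6.5; e = 9.5 − 6.5 = 3
d=2: R̂ = 1 + 5.5·2 = 12; e = 10 − 12 = -2
d=3: R̂ = 1 + 5.5·3 = 17.5; e = 15.5 − 17.5 = -2
d=5: R̂ = 1 + 5.5·5 = 28.5; e = 31.5 − 28.5 = 3
d=7: R̂ = 1 + 5.5·7 = 39.5; e = 37.5 − 39.5 = -2
d=9: R̂ = 1 + 5.5·9 = 50.5; e = 48.5 − 50.5 = -2
d=12: R̂ = 1 + 5.5·12 = 67; e = 69 − 67 = 2
SSE = 9 + 4 + 4 + 9 + 4 + 4 + 4 = 38
s = √(38/5) = 2.75681
e/s = 2 / 2.75681 = 0.725

0.725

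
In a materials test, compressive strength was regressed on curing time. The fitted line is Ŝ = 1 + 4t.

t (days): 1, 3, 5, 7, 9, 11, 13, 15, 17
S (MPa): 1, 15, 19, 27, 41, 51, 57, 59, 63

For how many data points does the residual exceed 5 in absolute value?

2

t=1: Ŝ = 1 + 4·1 = 5; e = 1 − 5 = -4
t=3: Ŝ = 1 + 4·3 = 13; e = 15 − 13 = 2
t=5: Ŝ = 1 + 4·5 = 21; e = 19 − 21 = -2
t=7: Ŝ = 1 + 4·7 = 29; e = 27 − 29 = -2
t=9: Ŝ = 1 + 4·9 = 37; e = 41 − 37 = 4
t=11: Ŝ = 1 + 4·11 = 45; e = 51 − 45 = 6
t=13: Ŝ = 1 + 4·13 = 53; e = 57 − 53 = 4
t=15: Ŝ = 1 + 4·15 = 61; e = 59 − 61 = -2
t=17: Ŝ = 1 + 4·17 = 69; e = 63 − 69 = -6
|e| > 5: t=11 (|e|=6), t=17 (|e|=6) → 2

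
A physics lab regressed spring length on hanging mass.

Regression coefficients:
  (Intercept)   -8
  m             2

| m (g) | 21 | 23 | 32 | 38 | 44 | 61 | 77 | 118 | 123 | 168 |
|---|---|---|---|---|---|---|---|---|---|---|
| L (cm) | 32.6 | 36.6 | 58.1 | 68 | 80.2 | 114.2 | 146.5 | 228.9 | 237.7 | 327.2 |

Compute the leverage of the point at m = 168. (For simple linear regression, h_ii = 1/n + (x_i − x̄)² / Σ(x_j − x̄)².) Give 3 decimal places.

h = 0.521

m̄ = (21 + 23 + 32 + 38 + 44 + 61 + 77 + 118 + 123 + 168)/10 = 70.5
Σ(m − m̄)² = 2450.25 + 2256.25 + 1482.25 + 1056.25 + 702.25 + 90.25 + 42.25 + 2256.25 + 2756.25 + 9506.25 = 22598.5
h = 1/10 + (97.5)²/22598.5 = 0.1 + 0.420658 = 0.521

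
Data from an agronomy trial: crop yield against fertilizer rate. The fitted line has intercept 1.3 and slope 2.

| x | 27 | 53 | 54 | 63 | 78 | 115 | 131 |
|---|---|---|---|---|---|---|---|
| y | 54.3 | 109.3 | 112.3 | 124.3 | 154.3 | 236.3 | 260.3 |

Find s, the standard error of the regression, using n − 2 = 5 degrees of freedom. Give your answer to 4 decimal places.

x=27: ŷ = 1.3 + 2·27 = 55.3; r = 54.3 − 55.3 = -1
x=53: ŷ = 1.3 + 2·53 = 107.3; r = 109.3 − 107.3 = 2
x=54: ŷ = 1.3 + 2·54 = 109.3; r = 112.3 − 109.3 = 3
x=63: ŷ = 1.3 + 2·63 = 127.3; r = 124.3 − 127.3 = -3
x=78: ŷ = 1.3 + 2·78 = 157.3; r = 154.3 − 157.3 = -3
x=115: ŷ = 1.3 + 2·115 = 231.3; r = 236.3 − 231.3 = 5
x=131: ŷ = 1.3 + 2·131 = 263.3; r = 260.3 − 263.3 = -3
SSE = 1 + 4 + 9 + 9 + 9 + 25 + 9 = 66
s = √(66/5) = √13.2 ≈ 3.6332

s = 3.6332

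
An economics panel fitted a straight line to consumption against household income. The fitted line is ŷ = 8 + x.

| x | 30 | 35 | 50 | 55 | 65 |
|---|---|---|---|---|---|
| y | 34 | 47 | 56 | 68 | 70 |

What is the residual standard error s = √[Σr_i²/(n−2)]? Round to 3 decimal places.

x=30: ŷ = 8 + 30 = 38; r = 34 − 38 = -4
x=35: ŷ = 8 + 35 = 43; r = 47 − 43 = 4
x=50: ŷ = 8 + 50 = 58; r = 56 − 58 = -2
x=55: ŷ = 8 + 55 = 63; r = 68 − 63 = 5
x=65: ŷ = 8 + 65 = 73; r = 70 − 73 = -3
SSE = 16 + 16 + 4 + 25 + 9 = 70
s = √(70/3) = √23.3333 ≈ 4.830

s = 4.830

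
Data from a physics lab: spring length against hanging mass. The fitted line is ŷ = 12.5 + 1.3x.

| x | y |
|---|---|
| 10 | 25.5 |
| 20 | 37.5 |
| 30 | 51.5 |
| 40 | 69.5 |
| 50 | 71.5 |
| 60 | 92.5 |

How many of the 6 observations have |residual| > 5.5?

x=10: ŷ = 12.5 + 1.3·10 = 25.5; e = 25.5 − 25.5 = 0
x=20: ŷ = 12.5 + 1.3·20 = 38.5; e = 37.5 − 38.5 = -1
x=30: ŷ = 12.5 + 1.3·30 = 51.5; e = 51.5 − 51.5 = 0
x=40: ŷ = 12.5 + 1.3·40 = 64.5; e = 69.5 − 64.5 = 5
x=50: ŷ = 12.5 + 1.3·50 = 77.5; e = 71.5 − 77.5 = -6
x=60: ŷ = 12.5 + 1.3·60 = 90.5; e = 92.5 − 90.5 = 2
|e| > 5.5: x=50 (|e|=6) → 1

1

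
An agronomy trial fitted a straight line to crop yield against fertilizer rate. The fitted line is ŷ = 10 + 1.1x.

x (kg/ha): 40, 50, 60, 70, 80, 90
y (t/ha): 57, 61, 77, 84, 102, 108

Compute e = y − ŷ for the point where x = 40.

ŷ = 10 + 1.1·40 = 54
e = 57 − 54 = 3

e = 3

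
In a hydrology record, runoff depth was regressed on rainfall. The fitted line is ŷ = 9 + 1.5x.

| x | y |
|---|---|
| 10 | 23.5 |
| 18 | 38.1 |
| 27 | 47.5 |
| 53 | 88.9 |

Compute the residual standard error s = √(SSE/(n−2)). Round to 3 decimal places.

s = 2.100

x=10: ŷ = 9 + 1.5·10 = 24; r = 23.5 − 24 = -0.5
x=18: ŷ = 9 + 1.5·18 = 36; r = 38.1 − 36 = 2.1
x=27: ŷ = 9 + 1.5·27 = 49.5; r = 47.5 − 49.5 = -2
x=53: ŷ = 9 + 1.5·53 = 88.5; r = 88.9 − 88.5 = 0.4
SSE = 0.25 + 4.41 + 4 + 0.16 = 8.82
s = √(8.82/2) = √4.41 ≈ 2.100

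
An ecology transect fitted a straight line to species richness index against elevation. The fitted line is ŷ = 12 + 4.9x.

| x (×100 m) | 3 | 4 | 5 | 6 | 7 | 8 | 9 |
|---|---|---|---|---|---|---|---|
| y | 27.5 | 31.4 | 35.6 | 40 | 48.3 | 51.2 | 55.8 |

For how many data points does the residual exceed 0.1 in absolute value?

6

x=3: ŷ = 12 + 4.9·3 = 26.7; e = 27.5 − 26.7 = 0.8
x=4: ŷ = 12 + 4.9·4 = 31.6; e = 31.4 − 31.6 = -0.2
x=5: ŷ = 12 + 4.9·5 = 36.5; e = 35.6 − 36.5 = -0.9
x=6: ŷ = 12 + 4.9·6 = 41.4; e = 40 − 41.4 = -1.4
x=7: ŷ = 12 + 4.9·7 = 46.3; e = 48.3 − 46.3 = 2
x=8: ŷ = 12 + 4.9·8 = 51.2; e = 51.2 − 51.2 = 0
x=9: ŷ = 12 + 4.9·9 = 56.1; e = 55.8 − 56.1 = -0.3
|e| > 0.1: x=3 (|e|=0.8), x=4 (|e|=0.2), x=5 (|e|=0.9), x=6 (|e|=1.4), x=7 (|e|=2), x=9 (|e|=0.3) → 6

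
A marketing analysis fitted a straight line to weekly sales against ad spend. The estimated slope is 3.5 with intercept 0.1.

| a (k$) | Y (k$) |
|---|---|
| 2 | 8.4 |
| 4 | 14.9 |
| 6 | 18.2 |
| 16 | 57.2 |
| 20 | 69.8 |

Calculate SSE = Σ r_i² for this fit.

a=2: ŷ = 0.1 + 3.5·2 = 7.1; r = 8.4 − 7.1 = 1.3
a=4: ŷ = 0.1 + 3.5·4 = 14.1; r = 14.9 − 14.1 = 0.8
a=6: ŷ = 0.1 + 3.5·6 = 21.1; r = 18.2 − 21.1 = -2.9
a=16: ŷ = 0.1 + 3.5·16 = 56.1; r = 57.2 − 56.1 = 1.1
a=20: ŷ = 0.1 + 3.5·20 = 70.1; r = 69.8 − 70.1 = -0.3
SSE = 1.69 + 0.64 + 8.41 + 1.21 + 0.09 = 12.04

SSE = 12.04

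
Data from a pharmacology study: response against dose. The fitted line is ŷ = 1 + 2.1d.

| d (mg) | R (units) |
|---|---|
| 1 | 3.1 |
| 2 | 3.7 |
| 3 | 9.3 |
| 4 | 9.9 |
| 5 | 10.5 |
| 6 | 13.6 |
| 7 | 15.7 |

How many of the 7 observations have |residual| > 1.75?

d=1: ŷ = 1 + 2.1·1 = 3.1; e = 3.1 − 3.1 = 0
d=2: ŷ = 1 + 2.1·2 = 5.2; e = 3.7 − 5.2 = -1.5
d=3: ŷ = 1 + 2.1·3 = 7.3; e = 9.3 − 7.3 = 2
d=4: ŷ = 1 + 2.1·4 = 9.4; e = 9.9 − 9.4 = 0.5
d=5: ŷ = 1 + 2.1·5 = 11.5; e = 10.5 − 11.5 = -1
d=6: ŷ = 1 + 2.1·6 = 13.6; e = 13.6 − 13.6 = 0
d=7: ŷ = 1 + 2.1·7 = 15.7; e = 15.7 − 15.7 = 0
|e| > 1.75: d=3 (|e|=2) → 1

1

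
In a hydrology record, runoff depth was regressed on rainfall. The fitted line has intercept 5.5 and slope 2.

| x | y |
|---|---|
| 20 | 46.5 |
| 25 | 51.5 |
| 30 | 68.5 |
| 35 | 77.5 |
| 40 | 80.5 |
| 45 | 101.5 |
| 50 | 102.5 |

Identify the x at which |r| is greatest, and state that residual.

x = 45, r = 6

x=20: ŷ = 5.5 + 2·20 = 45.5; r = 46.5 − 45.5 = 1
x=25: ŷ = 5.5 + 2·25 = 55.5; r = 51.5 − 55.5 = -4
x=30: ŷ = 5.5 + 2·30 = 65.5; r = 68.5 − 65.5 = 3
x=35: ŷ = 5.5 + 2·35 = 75.5; r = 77.5 − 75.5 = 2
x=40: ŷ = 5.5 + 2·40 = 85.5; r = 80.5 − 85.5 = -5
x=45: ŷ = 5.5 + 2·45 = 95.5; r = 101.5 − 95.5 = 6
x=50: ŷ = 5.5 + 2·50 = 105.5; r = 102.5 − 105.5 = -3
Largest |r| is 6 at x = 45, residual 6.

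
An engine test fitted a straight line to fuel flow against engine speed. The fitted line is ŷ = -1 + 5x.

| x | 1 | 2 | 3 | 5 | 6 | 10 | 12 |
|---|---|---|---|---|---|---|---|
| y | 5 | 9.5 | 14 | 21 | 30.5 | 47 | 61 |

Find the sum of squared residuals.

x=1: ŷ = -1 + 5·1 = 4; e = 5 − 4 = 1
x=2: ŷ = -1 + 5·2 = 9; e = 9.5 − 9 = 0.5
x=3: ŷ = -1 + 5·3 = 14; e = 14 − 14 = 0
x=5: ŷ = -1 + 5·5 = 24; e = 21 − 24 = -3
x=6: ŷ = -1 + 5·6 = 29; e = 30.5 − 29 = 1.5
x=10: ŷ = -1 + 5·10 = 49; e = 47 − 49 = -2
x=12: ŷ = -1 + 5·12 = 59; e = 61 − 59 = 2
SSE = 1 + 0.25 + 0 + 9 + 2.25 + 4 + 4 = 20.5

SSE = 20.5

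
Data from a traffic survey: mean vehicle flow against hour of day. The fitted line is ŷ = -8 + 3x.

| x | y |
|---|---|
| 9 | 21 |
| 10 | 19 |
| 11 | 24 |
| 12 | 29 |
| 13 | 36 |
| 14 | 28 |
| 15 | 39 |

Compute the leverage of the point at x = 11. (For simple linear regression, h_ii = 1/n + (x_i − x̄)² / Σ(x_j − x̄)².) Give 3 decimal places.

h = 0.179

x̄ = (9 + 10 + 11 + 12 + 13 + 14 + 15)/7 = 12
Σ(x − x̄)² = 9 + 4 + 1 + 0 + 1 + 4 + 9 = 28
h = 1/7 + (-1)²/28 = 0.142857 + 0.0357143 = 0.179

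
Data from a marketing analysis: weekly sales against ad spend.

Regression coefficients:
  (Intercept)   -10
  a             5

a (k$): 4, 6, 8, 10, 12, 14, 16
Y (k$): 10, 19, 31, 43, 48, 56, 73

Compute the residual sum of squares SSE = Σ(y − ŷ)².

a=4: Ŷ = -10 + 5·4 = 10; e = 10 − 10 = 0
a=6: Ŷ = -10 + 5·6 = 20; e = 19 − 20 = -1
a=8: Ŷ = -10 + 5·8 = 30; e = 31 − 30 = 1
a=10: Ŷ = -10 + 5·10 = 40; e = 43 − 40 = 3
a=12: Ŷ = -10 + 5·12 = 50; e = 48 − 50 = -2
a=14: Ŷ = -10 + 5·14 = 60; e = 56 − 60 = -4
a=16: Ŷ = -10 + 5·16 = 70; e = 73 − 70 = 3
SSE = 0 + 1 + 1 + 9 + 4 + 16 + 9 = 40

SSE = 40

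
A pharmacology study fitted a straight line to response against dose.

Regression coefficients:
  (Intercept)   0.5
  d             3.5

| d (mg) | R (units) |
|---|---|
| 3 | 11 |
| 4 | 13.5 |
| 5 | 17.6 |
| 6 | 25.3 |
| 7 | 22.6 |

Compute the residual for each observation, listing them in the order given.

0, -1, -0.4, 3.8, -2.4

d=3: R̂ = 0.5 + 3.5·3 = 11; e = 11 − 11 = 0
d=4: R̂ = 0.5 + 3.5·4 = 14.5; e = 13.5 − 14.5 = -1
d=5: R̂ = 0.5 + 3.5·5 = 18; e = 17.6 − 18 = -0.4
d=6: R̂ = 0.5 + 3.5·6 = 21.5; e = 25.3 − 21.5 = 3.8
d=7: R̂ = 0.5 + 3.5·7 = 25; e = 22.6 − 25 = -2.4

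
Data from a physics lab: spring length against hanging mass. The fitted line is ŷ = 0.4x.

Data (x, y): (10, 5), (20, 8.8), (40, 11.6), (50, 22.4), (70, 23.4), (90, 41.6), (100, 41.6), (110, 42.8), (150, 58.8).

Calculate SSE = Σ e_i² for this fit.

x=10: ŷ = 0.4·10 = 4; e = 5 − 4 = 1
x=20: ŷ = 0.4·20 = 8; e = 8.8 − 8 = 0.8
x=40: ŷ = 0.4·40 = 16; e = 11.6 − 16 = -4.4
x=50: ŷ = 0.4·50 = 20; e = 22.4 − 20 = 2.4
x=70: ŷ = 0.4·70 = 28; e = 23.4 − 28 = -4.6
x=90: ŷ = 0.4·90 = 36; e = 41.6 − 36 = 5.6
x=100: ŷ = 0.4·100 = 40; e = 41.6 − 40 = 1.6
x=110: ŷ = 0.4·110 = 44; e = 42.8 − 44 = -1.2
x=150: ŷ = 0.4·150 = 60; e = 58.8 − 60 = -1.2
SSE = 1 + 0.64 + 19.36 + 5.76 + 21.16 + 31.36 + 2.56 + 1.44 + 1.44 = 84.72

SSE = 84.72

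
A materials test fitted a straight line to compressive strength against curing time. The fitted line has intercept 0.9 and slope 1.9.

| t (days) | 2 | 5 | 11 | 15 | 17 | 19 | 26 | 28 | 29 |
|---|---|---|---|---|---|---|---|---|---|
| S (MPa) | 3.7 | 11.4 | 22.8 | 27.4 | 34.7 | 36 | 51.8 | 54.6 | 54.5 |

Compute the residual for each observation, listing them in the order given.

-1, 1, 1, -2, 1.5, -1, 1.5, 0.5, -1.5

t=2: Ŝ = 0.9 + 1.9·2 = 4.7; r = 3.7 − 4.7 = -1
t=5: Ŝ = 0.9 + 1.9·5 = 10.4; r = 11.4 − 10.4 = 1
t=11: Ŝ = 0.9 + 1.9·11 = 21.8; r = 22.8 − 21.8 = 1
t=15: Ŝ = 0.9 + 1.9·15 = 29.4; r = 27.4 − 29.4 = -2
t=17: Ŝ = 0.9 + 1.9·17 = 33.2; r = 34.7 − 33.2 = 1.5
t=19: Ŝ = 0.9 + 1.9·19 = 37; r = 36 − 37 = -1
t=26: Ŝ = 0.9 + 1.9·26 = 50.3; r = 51.8 − 50.3 = 1.5
t=28: Ŝ = 0.9 + 1.9·28 = 54.1; r = 54.6 − 54.1 = 0.5
t=29: Ŝ = 0.9 + 1.9·29 = 56; r = 54.5 − 56 = -1.5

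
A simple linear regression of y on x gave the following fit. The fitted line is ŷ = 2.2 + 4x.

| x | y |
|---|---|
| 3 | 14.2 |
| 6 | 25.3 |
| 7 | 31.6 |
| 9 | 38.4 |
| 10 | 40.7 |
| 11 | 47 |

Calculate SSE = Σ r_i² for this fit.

x=3: ŷ = 2.2 + 4·3 = 14.2; r = 14.2 − 14.2 = 0
x=6: ŷ = 2.2 + 4·6 = 26.2; r = 25.3 − 26.2 = -0.9
x=7: ŷ = 2.2 + 4·7 = 30.2; r = 31.6 − 30.2 = 1.4
x=9: ŷ = 2.2 + 4·9 = 38.2; r = 38.4 − 38.2 = 0.2
x=10: ŷ = 2.2 + 4·10 = 42.2; r = 40.7 − 42.2 = -1.5
x=11: ŷ = 2.2 + 4·11 = 46.2; r = 47 − 46.2 = 0.8
SSE = 0 + 0.81 + 1.96 + 0.04 + 2.25 + 0.64 = 5.7

SSE = 5.7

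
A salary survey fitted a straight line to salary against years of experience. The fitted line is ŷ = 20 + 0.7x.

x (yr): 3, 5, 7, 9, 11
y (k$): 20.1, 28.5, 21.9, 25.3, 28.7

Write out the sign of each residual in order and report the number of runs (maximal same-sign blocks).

x=3: ŷ = 20 + 0.7·3 = 22.1; e = 20.1 − 22.1 = -2
x=5: ŷ = 20 + 0.7·5 = 23.5; e = 28.5 − 23.5 = 5
x=7: ŷ = 20 + 0.7·7 = 24.9; e = 21.9 − 24.9 = -3
x=9: ŷ = 20 + 0.7·9 = 26.3; e = 25.3 − 26.3 = -1
x=11: ŷ = 20 + 0.7·11 = 27.7; e = 28.7 − 27.7 = 1
Signs: − + − − +
Runs: −×1, +×1, −×2, +×1 → 4

4 runs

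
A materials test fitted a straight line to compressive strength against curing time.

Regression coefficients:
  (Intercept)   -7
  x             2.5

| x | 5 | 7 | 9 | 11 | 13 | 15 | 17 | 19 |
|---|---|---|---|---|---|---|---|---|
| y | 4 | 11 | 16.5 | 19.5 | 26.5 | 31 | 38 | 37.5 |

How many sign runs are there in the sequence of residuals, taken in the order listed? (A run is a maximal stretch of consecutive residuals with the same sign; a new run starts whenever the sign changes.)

5 runs

x=5: ŷ = -7 + 2.5·5 = 5.5; e = 4 − 5.5 = -1.5
x=7: ŷ = -7 + 2.5·7 = 10.5; e = 11 − 10.5 = 0.5
x=9: ŷ = -7 + 2.5·9 = 15.5; e = 16.5 − 15.5 = 1
x=11: ŷ = -7 + 2.5·11 = 20.5; e = 19.5 − 20.5 = -1
x=13: ŷ = -7 + 2.5·13 = 25.5; e = 26.5 − 25.5 = 1
x=15: ŷ = -7 + 2.5·15 = 30.5; e = 31 − 30.5 = 0.5
x=17: ŷ = -7 + 2.5·17 = 35.5; e = 38 − 35.5 = 2.5
x=19: ŷ = -7 + 2.5·19 = 40.5; e = 37.5 − 40.5 = -3
Signs: − + + − + + + −
Runs: −×1, +×2, −×1, +×3, −×1 → 5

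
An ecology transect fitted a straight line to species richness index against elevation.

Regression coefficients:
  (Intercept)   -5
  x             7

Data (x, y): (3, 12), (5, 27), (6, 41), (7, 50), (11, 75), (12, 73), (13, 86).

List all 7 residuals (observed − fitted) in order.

-4, -3, 4, 6, 3, -6, 0

x=3: ŷ = -5 + 7·3 = 16; e = 12 − 16 = -4
x=5: ŷ = -5 + 7·5 = 30; e = 27 − 30 = -3
x=6: ŷ = -5 + 7·6 = 37; e = 41 − 37 = 4
x=7: ŷ = -5 + 7·7 = 44; e = 50 − 44 = 6
x=11: ŷ = -5 + 7·11 = 72; e = 75 − 72 = 3
x=12: ŷ = -5 + 7·12 = 79; e = 73 − 79 = -6
x=13: ŷ = -5 + 7·13 = 86; e = 86 − 86 = 0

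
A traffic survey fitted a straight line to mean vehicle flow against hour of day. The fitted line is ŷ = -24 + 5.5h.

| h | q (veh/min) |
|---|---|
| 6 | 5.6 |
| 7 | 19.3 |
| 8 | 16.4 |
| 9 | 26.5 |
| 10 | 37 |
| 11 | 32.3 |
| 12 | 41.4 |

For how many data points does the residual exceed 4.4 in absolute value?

h=6: ŷ = -24 + 5.5·6 = 9; r = 5.6 − 9 = -3.4
h=7: ŷ = -24 + 5.5·7 = 14.5; r = 19.3 − 14.5 = 4.8
h=8: ŷ = -24 + 5.5·8 = 20; r = 16.4 − 20 = -3.6
h=9: ŷ = -24 + 5.5·9 = 25.5; r = 26.5 − 25.5 = 1
h=10: ŷ = -24 + 5.5·10 = 31; r = 37 − 31 = 6
h=11: ŷ = -24 + 5.5·11 = 36.5; r = 32.3 − 36.5 = -4.2
h=12: ŷ = -24 + 5.5·12 = 42; r = 41.4 − 42 = -0.6
|r| > 4.4: h=7 (|r|=4.8), h=10 (|r|=6) → 2

2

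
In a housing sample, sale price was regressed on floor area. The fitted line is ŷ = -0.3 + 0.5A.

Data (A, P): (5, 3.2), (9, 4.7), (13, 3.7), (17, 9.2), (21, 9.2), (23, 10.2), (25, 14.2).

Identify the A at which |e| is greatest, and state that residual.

A = 13, e = -2.5

A=5: ŷ = -0.3 + 0.5·5 = 2.2; e = 3.2 − 2.2 = 1
A=9: ŷ = -0.3 + 0.5·9 = 4.2; e = 4.7 − 4.2 = 0.5
A=13: ŷ = -0.3 + 0.5·13 = 6.2; e = 3.7 − 6.2 = -2.5
A=17: ŷ = -0.3 + 0.5·17 = 8.2; e = 9.2 − 8.2 = 1
A=21: ŷ = -0.3 + 0.5·21 = 10.2; e = 9.2 − 10.2 = -1
A=23: ŷ = -0.3 + 0.5·23 = 11.2; e = 10.2 − 11.2 = -1
A=25: ŷ = -0.3 + 0.5·25 = 12.2; e = 14.2 − 12.2 = 2
Largest |e| is 2.5 at A = 13, residual -2.5.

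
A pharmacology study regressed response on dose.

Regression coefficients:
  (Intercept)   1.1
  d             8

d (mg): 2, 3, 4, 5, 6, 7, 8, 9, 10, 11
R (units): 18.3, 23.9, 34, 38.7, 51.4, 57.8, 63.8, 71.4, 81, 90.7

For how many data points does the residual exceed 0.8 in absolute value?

8

d=2: R̂ = 1.1 + 8·2 = 17.1; e = 18.3 − 17.1 = 1.2
d=3: R̂ = 1.1 + 8·3 = 25.1; e = 23.9 − 25.1 = -1.2
d=4: R̂ = 1.1 + 8·4 = 33.1; e = 34 − 33.1 = 0.9
d=5: R̂ = 1.1 + 8·5 = 41.1; e = 38.7 − 41.1 = -2.4
d=6: R̂ = 1.1 + 8·6 = 49.1; e = 51.4 − 49.1 = 2.3
d=7: R̂ = 1.1 + 8·7 = 57.1; e = 57.8 − 57.1 = 0.7
d=8: R̂ = 1.1 + 8·8 = 65.1; e = 63.8 − 65.1 = -1.3
d=9: R̂ = 1.1 + 8·9 = 73.1; e = 71.4 − 73.1 = -1.7
d=10: R̂ = 1.1 + 8·10 = 81.1; e = 81 − 81.1 = -0.1
d=11: R̂ = 1.1 + 8·11 = 89.1; e = 90.7 − 89.1 = 1.6
|e| > 0.8: d=2 (|e|=1.2), d=3 (|e|=1.2), d=4 (|e|=0.9), d=5 (|e|=2.4), d=6 (|e|=2.3), d=8 (|e|=1.3), d=9 (|e|=1.7), d=11 (|e|=1.6) → 8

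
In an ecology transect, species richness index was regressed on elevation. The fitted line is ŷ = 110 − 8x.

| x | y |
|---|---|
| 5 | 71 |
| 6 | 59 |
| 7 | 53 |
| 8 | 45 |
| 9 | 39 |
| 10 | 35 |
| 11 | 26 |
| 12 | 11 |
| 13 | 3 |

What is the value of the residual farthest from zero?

e = 5

x=5: ŷ = 110 − 8·5 = 70; e = 71 − 70 = 1
x=6: ŷ = 110 − 8·6 = 62; e = 59 − 62 = -3
x=7: ŷ = 110 − 8·7 = 54; e = 53 − 54 = -1
x=8: ŷ = 110 − 8·8 = 46; e = 45 − 46 = -1
x=9: ŷ = 110 − 8·9 = 38; e = 39 − 38 = 1
x=10: ŷ = 110 − 8·10 = 30; e = 35 − 30 = 5
x=11: ŷ = 110 − 8·11 = 22; e = 26 − 22 = 4
x=12: ŷ = 110 − 8·12 = 14; e = 11 − 14 = -3
x=13: ŷ = 110 − 8·13 = 6; e = 3 − 6 = -3
Largest |e| is 5 at x = 10, residual 5.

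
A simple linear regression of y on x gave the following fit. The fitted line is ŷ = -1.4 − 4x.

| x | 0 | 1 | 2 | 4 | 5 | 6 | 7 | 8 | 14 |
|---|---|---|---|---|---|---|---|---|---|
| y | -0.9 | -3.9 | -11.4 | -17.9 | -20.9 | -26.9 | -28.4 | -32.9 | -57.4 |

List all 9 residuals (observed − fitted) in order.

0.5, 1.5, -2, -0.5, 0.5, -1.5, 1, 0.5, 0

x=0: ŷ = -1.4 − 4·0 = -1.4; r = -0.9 − (-1.4) = 0.5
x=1: ŷ = -1.4 − 4·1 = -5.4; r = -3.9 − (-5.4) = 1.5
x=2: ŷ = -1.4 − 4·2 = -9.4; r = -11.4 − (-9.4) = -2
x=4: ŷ = -1.4 − 4·4 = -17.4; r = -17.9 − (-17.4) = -0.5
x=5: ŷ = -1.4 − 4·5 = -21.4; r = -20.9 − (-21.4) = 0.5
x=6: ŷ = -1.4 − 4·6 = -25.4; r = -26.9 − (-25.4) = -1.5
x=7: ŷ = -1.4 − 4·7 = -29.4; r = -28.4 − (-29.4) = 1
x=8: ŷ = -1.4 − 4·8 = -33.4; r = -32.9 − (-33.4) = 0.5
x=14: ŷ = -1.4 − 4·14 = -57.4; r = -57.4 − (-57.4) = 0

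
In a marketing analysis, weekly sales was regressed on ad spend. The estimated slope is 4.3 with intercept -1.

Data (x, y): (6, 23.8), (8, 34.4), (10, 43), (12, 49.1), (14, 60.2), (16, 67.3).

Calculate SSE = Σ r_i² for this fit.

SSE = 6.5

x=6: ŷ = -1 + 4.3·6 = 24.8; r = 23.8 − 24.8 = -1
x=8: ŷ = -1 + 4.3·8 = 33.4; r = 34.4 − 33.4 = 1
x=10: ŷ = -1 + 4.3·10 = 42; r = 43 − 42 = 1
x=12: ŷ = -1 + 4.3·12 = 50.6; r = 49.1 − 50.6 = -1.5
x=14: ŷ = -1 + 4.3·14 = 59.2; r = 60.2 − 59.2 = 1
x=16: ŷ = -1 + 4.3·16 = 67.8; r = 67.3 − 67.8 = -0.5
SSE = 1 + 1 + 1 + 2.25 + 1 + 0.25 = 6.5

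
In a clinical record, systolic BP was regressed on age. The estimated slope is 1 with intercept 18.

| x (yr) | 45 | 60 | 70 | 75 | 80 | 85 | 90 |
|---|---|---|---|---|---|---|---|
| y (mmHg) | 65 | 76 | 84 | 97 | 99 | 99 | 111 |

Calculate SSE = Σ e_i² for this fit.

SSE = 66

x=45: ŷ = 18 + 45 = 63; e = 65 − 63 = 2
x=60: ŷ = 18 + 60 = 78; e = 76 − 78 = -2
x=70: ŷ = 18 + 70 = 88; e = 84 − 88 = -4
x=75: ŷ = 18 + 75 = 93; e = 97 − 93 = 4
x=80: ŷ = 18 + 80 = 98; e = 99 − 98 = 1
x=85: ŷ = 18 + 85 = 103; e = 99 − 103 = -4
x=90: ŷ = 18 + 90 = 108; e = 111 − 108 = 3
SSE = 4 + 4 + 16 + 16 + 1 + 16 + 9 = 66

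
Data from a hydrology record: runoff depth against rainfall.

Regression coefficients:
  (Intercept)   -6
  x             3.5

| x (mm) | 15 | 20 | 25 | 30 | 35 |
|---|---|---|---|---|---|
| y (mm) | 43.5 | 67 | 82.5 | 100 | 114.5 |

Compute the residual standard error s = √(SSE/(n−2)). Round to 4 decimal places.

x=15: ŷ = -6 + 3.5·15 = 46.5; e = 43.5 − 46.5 = -3
x=20: ŷ = -6 + 3.5·20 = 64; e = 67 − 64 = 3
x=25: ŷ = -6 + 3.5·25 = 81.5; e = 82.5 − 81.5 = 1
x=30: ŷ = -6 + 3.5·30 = 99; e = 100 − 99 = 1
x=35: ŷ = -6 + 3.5·35 = 116.5; e = 114.5 − 116.5 = -2
SSE = 9 + 9 + 1 + 1 + 4 = 24
s = √(24/3) = √8 ≈ 2.8284

s = 2.8284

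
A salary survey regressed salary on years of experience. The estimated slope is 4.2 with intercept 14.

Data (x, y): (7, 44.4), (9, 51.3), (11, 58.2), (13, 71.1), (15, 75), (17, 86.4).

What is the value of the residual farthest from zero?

x=7: ŷ = 14 + 4.2·7 = 43.4; e = 44.4 − 43.4 = 1
x=9: ŷ = 14 + 4.2·9 = 51.8; e = 51.3 − 51.8 = -0.5
x=11: ŷ = 14 + 4.2·11 = 60.2; e = 58.2 − 60.2 = -2
x=13: ŷ = 14 + 4.2·13 = 68.6; e = 71.1 − 68.6 = 2.5
x=15: ŷ = 14 + 4.2·15 = 77; e = 75 − 77 = -2
x=17: ŷ = 14 + 4.2·17 = 85.4; e = 86.4 − 85.4 = 1
Largest |e| is 2.5 at x = 13, residual 2.5.

e = 2.5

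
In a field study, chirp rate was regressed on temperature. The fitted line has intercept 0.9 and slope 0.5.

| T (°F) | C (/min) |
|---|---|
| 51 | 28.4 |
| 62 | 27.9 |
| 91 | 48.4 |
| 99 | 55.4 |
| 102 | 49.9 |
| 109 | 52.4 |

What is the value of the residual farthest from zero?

T=51: ŷ = 0.9 + 0.5·51 = 26.4; r = 28.4 − 26.4 = 2
T=62: ŷ = 0.9 + 0.5·62 = 31.9; r = 27.9 − 31.9 = -4
T=91: ŷ = 0.9 + 0.5·91 = 46.4; r = 48.4 − 46.4 = 2
T=99: ŷ = 0.9 + 0.5·99 = 50.4; r = 55.4 − 50.4 = 5
T=102: ŷ = 0.9 + 0.5·102 = 51.9; r = 49.9 − 51.9 = -2
T=109: ŷ = 0.9 + 0.5·109 = 55.4; r = 52.4 − 55.4 = -3
Largest |r| is 5 at T = 99, residual 5.

r = 5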